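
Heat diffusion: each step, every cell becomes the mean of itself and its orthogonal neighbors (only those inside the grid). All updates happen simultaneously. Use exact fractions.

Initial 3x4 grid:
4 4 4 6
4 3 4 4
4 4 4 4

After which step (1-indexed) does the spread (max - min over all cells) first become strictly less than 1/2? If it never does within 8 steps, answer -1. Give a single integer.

Step 1: max=14/3, min=15/4, spread=11/12
Step 2: max=41/9, min=377/100, spread=707/900
Step 3: max=9343/2160, min=18389/4800, spread=21359/43200
  -> spread < 1/2 first at step 3
Step 4: max=138383/32400, min=166249/43200, spread=10957/25920
Step 5: max=16313309/3888000, min=10066781/2592000, spread=97051/311040
Step 6: max=971309281/233280000, min=606155179/155520000, spread=4966121/18662400
Step 7: max=57814199579/13996800000, min=36593499761/9331200000, spread=46783199/223948800
Step 8: max=3452055854761/839808000000, min=2204340989299/559872000000, spread=2328709933/13436928000

Answer: 3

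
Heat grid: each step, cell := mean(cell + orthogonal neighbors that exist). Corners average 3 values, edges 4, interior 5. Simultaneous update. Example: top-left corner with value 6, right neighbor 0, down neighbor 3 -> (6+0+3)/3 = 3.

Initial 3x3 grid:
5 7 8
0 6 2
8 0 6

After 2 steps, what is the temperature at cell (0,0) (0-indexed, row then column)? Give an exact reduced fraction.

Answer: 61/12

Derivation:
Step 1: cell (0,0) = 4
Step 2: cell (0,0) = 61/12
Full grid after step 2:
  61/12 115/24 53/9
  173/48 99/20 101/24
  149/36 10/3 79/18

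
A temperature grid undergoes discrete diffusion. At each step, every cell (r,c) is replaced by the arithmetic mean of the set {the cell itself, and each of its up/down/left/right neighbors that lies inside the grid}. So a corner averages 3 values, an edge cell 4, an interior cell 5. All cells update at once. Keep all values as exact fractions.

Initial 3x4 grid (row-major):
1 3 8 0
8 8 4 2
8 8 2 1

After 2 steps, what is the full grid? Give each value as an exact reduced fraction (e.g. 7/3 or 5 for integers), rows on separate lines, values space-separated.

After step 1:
  4 5 15/4 10/3
  25/4 31/5 24/5 7/4
  8 13/2 15/4 5/3
After step 2:
  61/12 379/80 1013/240 53/18
  489/80 23/4 81/20 231/80
  83/12 489/80 1003/240 43/18

Answer: 61/12 379/80 1013/240 53/18
489/80 23/4 81/20 231/80
83/12 489/80 1003/240 43/18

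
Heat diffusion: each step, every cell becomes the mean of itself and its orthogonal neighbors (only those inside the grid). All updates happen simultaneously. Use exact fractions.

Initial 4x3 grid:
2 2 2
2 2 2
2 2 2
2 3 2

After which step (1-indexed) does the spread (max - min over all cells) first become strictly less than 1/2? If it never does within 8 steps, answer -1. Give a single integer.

Step 1: max=7/3, min=2, spread=1/3
  -> spread < 1/2 first at step 1
Step 2: max=547/240, min=2, spread=67/240
Step 3: max=4757/2160, min=2, spread=437/2160
Step 4: max=1885531/864000, min=2009/1000, spread=29951/172800
Step 5: max=16767821/7776000, min=6829/3375, spread=206761/1555200
Step 6: max=6676995571/3110400000, min=10965671/5400000, spread=14430763/124416000
Step 7: max=398355741689/186624000000, min=881652727/432000000, spread=139854109/1492992000
Step 8: max=23817351890251/11197440000000, min=79611228977/38880000000, spread=7114543559/89579520000

Answer: 1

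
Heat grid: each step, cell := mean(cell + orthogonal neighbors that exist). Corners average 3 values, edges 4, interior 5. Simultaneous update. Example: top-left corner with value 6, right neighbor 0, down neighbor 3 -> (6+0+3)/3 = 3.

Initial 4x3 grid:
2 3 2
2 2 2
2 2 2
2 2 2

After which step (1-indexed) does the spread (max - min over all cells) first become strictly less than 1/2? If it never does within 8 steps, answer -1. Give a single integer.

Step 1: max=7/3, min=2, spread=1/3
  -> spread < 1/2 first at step 1
Step 2: max=547/240, min=2, spread=67/240
Step 3: max=4757/2160, min=2, spread=437/2160
Step 4: max=1885531/864000, min=2009/1000, spread=29951/172800
Step 5: max=16767821/7776000, min=6829/3375, spread=206761/1555200
Step 6: max=6676995571/3110400000, min=10965671/5400000, spread=14430763/124416000
Step 7: max=398355741689/186624000000, min=881652727/432000000, spread=139854109/1492992000
Step 8: max=23817351890251/11197440000000, min=79611228977/38880000000, spread=7114543559/89579520000

Answer: 1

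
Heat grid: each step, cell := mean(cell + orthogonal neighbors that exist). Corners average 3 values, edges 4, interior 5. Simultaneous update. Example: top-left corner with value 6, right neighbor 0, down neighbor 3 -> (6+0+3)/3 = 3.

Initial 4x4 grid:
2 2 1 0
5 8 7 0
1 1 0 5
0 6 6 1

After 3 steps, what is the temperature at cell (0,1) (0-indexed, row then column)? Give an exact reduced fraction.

Answer: 509/160

Derivation:
Step 1: cell (0,1) = 13/4
Step 2: cell (0,1) = 267/80
Step 3: cell (0,1) = 509/160
Full grid after step 3:
  1211/360 509/160 19841/7200 4517/2160
  529/160 3413/1000 17267/6000 9403/3600
  21461/7200 18947/6000 819/250 1099/400
  5957/2160 11113/3600 1249/400 287/90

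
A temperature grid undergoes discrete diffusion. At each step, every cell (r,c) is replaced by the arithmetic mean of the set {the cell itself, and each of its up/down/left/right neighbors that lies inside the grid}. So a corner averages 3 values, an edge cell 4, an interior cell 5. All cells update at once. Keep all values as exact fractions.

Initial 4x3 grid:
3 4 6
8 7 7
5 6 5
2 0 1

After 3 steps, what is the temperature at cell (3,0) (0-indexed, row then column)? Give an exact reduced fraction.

Answer: 7601/2160

Derivation:
Step 1: cell (3,0) = 7/3
Step 2: cell (3,0) = 59/18
Step 3: cell (3,0) = 7601/2160
Full grid after step 3:
  491/90 3961/720 1523/270
  157/30 407/75 3853/720
  1621/360 5263/1200 1069/240
  7601/2160 9881/2880 2447/720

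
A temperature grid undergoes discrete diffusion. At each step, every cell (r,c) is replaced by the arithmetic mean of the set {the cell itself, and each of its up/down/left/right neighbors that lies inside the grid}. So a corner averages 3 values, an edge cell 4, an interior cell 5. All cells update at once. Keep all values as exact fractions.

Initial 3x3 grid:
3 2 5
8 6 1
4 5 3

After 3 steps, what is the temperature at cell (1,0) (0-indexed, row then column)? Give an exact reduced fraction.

Answer: 22751/4800

Derivation:
Step 1: cell (1,0) = 21/4
Step 2: cell (1,0) = 393/80
Step 3: cell (1,0) = 22751/4800
Full grid after step 3:
  9569/2160 1623/400 7759/2160
  22751/4800 12593/3000 54203/14400
  10399/2160 31789/7200 2783/720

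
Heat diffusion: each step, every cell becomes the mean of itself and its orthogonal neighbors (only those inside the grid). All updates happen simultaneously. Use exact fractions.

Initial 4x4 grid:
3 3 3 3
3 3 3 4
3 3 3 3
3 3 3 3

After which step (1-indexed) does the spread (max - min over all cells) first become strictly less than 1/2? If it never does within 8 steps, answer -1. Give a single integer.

Answer: 1

Derivation:
Step 1: max=10/3, min=3, spread=1/3
  -> spread < 1/2 first at step 1
Step 2: max=391/120, min=3, spread=31/120
Step 3: max=3451/1080, min=3, spread=211/1080
Step 4: max=340843/108000, min=3, spread=16843/108000
Step 5: max=3054643/972000, min=27079/9000, spread=130111/972000
Step 6: max=91122367/29160000, min=1627159/540000, spread=3255781/29160000
Step 7: max=2724753691/874800000, min=1631107/540000, spread=82360351/874800000
Step 8: max=81483316891/26244000000, min=294106441/97200000, spread=2074577821/26244000000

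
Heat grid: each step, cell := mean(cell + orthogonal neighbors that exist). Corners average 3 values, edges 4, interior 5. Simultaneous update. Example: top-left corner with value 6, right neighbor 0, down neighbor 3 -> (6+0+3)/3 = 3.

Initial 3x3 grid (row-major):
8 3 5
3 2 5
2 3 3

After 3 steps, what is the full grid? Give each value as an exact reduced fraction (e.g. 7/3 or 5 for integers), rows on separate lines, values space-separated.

Answer: 8677/2160 3243/800 8717/2160
51799/14400 10819/3000 5911/1600
6877/2160 23087/7200 7237/2160

Derivation:
After step 1:
  14/3 9/2 13/3
  15/4 16/5 15/4
  8/3 5/2 11/3
After step 2:
  155/36 167/40 151/36
  857/240 177/50 299/80
  107/36 361/120 119/36
After step 3:
  8677/2160 3243/800 8717/2160
  51799/14400 10819/3000 5911/1600
  6877/2160 23087/7200 7237/2160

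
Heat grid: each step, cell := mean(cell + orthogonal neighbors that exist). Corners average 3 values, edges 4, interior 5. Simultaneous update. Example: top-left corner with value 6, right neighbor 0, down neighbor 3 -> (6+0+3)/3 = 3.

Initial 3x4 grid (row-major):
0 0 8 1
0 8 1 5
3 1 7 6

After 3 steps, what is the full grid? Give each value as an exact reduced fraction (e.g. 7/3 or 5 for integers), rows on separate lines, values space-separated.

After step 1:
  0 4 5/2 14/3
  11/4 2 29/5 13/4
  4/3 19/4 15/4 6
After step 2:
  9/4 17/8 509/120 125/36
  73/48 193/50 173/50 1183/240
  53/18 71/24 203/40 13/3
After step 3:
  283/144 3743/1200 11969/3600 9103/2160
  38071/14400 16709/6000 25879/6000 58301/14400
  1069/432 6677/1800 1187/300 1147/240

Answer: 283/144 3743/1200 11969/3600 9103/2160
38071/14400 16709/6000 25879/6000 58301/14400
1069/432 6677/1800 1187/300 1147/240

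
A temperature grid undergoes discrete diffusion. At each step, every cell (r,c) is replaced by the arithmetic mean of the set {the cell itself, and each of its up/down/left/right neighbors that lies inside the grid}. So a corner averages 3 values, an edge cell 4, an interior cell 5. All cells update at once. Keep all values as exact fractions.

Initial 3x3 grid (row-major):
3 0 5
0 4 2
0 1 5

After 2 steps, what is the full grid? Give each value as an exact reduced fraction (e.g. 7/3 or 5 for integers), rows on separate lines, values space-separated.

After step 1:
  1 3 7/3
  7/4 7/5 4
  1/3 5/2 8/3
After step 2:
  23/12 29/15 28/9
  269/240 253/100 13/5
  55/36 69/40 55/18

Answer: 23/12 29/15 28/9
269/240 253/100 13/5
55/36 69/40 55/18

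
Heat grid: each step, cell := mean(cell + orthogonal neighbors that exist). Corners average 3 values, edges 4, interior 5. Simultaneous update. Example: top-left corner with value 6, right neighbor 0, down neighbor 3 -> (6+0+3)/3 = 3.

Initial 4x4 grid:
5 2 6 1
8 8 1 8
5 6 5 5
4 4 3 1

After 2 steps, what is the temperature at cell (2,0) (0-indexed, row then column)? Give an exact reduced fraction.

Answer: 1331/240

Derivation:
Step 1: cell (2,0) = 23/4
Step 2: cell (2,0) = 1331/240
Full grid after step 2:
  67/12 71/16 367/80 15/4
  89/16 559/100 417/100 191/40
  1331/240 123/25 116/25 31/8
  43/9 523/120 29/8 11/3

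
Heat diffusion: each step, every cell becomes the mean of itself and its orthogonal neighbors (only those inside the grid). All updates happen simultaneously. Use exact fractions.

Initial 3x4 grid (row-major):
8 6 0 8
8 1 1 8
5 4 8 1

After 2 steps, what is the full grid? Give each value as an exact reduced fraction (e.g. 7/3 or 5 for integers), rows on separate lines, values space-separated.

After step 1:
  22/3 15/4 15/4 16/3
  11/2 4 18/5 9/2
  17/3 9/2 7/2 17/3
After step 2:
  199/36 113/24 493/120 163/36
  45/8 427/100 387/100 191/40
  47/9 53/12 259/60 41/9

Answer: 199/36 113/24 493/120 163/36
45/8 427/100 387/100 191/40
47/9 53/12 259/60 41/9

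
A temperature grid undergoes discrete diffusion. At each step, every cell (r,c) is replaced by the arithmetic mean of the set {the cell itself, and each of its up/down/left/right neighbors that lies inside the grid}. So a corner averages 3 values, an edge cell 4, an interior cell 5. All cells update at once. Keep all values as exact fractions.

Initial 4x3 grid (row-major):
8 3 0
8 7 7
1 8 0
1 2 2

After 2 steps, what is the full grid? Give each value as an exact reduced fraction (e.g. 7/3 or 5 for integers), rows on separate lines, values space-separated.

After step 1:
  19/3 9/2 10/3
  6 33/5 7/2
  9/2 18/5 17/4
  4/3 13/4 4/3
After step 2:
  101/18 623/120 34/9
  703/120 121/25 1061/240
  463/120 111/25 761/240
  109/36 571/240 53/18

Answer: 101/18 623/120 34/9
703/120 121/25 1061/240
463/120 111/25 761/240
109/36 571/240 53/18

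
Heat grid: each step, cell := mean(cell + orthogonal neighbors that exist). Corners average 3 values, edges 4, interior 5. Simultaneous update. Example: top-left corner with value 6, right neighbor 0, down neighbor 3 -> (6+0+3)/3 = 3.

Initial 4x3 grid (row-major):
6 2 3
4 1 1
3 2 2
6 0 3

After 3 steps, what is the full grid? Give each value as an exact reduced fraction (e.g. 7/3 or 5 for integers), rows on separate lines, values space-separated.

Answer: 51/16 1087/400 37/16
2429/800 1279/500 4987/2400
7117/2400 14113/6000 14851/7200
503/180 35927/14400 2213/1080

Derivation:
After step 1:
  4 3 2
  7/2 2 7/4
  15/4 8/5 2
  3 11/4 5/3
After step 2:
  7/2 11/4 9/4
  53/16 237/100 31/16
  237/80 121/50 421/240
  19/6 541/240 77/36
After step 3:
  51/16 1087/400 37/16
  2429/800 1279/500 4987/2400
  7117/2400 14113/6000 14851/7200
  503/180 35927/14400 2213/1080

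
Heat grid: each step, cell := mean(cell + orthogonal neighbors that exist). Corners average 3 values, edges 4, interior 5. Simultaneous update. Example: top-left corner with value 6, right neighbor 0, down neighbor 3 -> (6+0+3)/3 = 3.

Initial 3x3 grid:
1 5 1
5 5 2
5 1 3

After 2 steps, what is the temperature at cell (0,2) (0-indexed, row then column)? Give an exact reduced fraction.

Step 1: cell (0,2) = 8/3
Step 2: cell (0,2) = 101/36
Full grid after step 2:
  32/9 97/30 101/36
  56/15 337/100 661/240
  67/18 383/120 11/4

Answer: 101/36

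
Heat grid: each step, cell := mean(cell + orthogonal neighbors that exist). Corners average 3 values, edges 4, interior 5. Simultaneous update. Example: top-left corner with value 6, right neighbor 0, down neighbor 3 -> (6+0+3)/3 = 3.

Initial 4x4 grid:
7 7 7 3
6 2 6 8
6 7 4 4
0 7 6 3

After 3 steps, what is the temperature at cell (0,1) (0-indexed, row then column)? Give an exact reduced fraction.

Step 1: cell (0,1) = 23/4
Step 2: cell (0,1) = 713/120
Step 3: cell (0,1) = 2587/450
Full grid after step 3:
  6263/1080 2587/450 1711/300 2009/360
  19601/3600 16571/3000 5429/1000 2143/400
  18301/3600 1916/375 3853/750 3623/720
  2603/540 17731/3600 3539/720 2621/540

Answer: 2587/450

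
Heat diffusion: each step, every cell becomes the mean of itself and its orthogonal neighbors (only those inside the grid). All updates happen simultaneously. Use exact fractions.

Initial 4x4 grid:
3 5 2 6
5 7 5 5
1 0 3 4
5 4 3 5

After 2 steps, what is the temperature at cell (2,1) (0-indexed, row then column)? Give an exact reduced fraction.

Step 1: cell (2,1) = 3
Step 2: cell (2,1) = 323/100
Full grid after step 2:
  151/36 1049/240 1049/240 83/18
  929/240 401/100 213/50 1079/240
  157/48 323/100 92/25 65/16
  109/36 157/48 55/16 4

Answer: 323/100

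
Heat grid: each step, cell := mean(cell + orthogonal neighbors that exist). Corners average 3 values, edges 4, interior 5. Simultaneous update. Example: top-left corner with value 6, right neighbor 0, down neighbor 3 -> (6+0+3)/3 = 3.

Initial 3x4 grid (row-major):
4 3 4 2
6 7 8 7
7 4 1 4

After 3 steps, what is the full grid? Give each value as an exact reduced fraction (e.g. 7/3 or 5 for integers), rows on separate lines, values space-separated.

After step 1:
  13/3 9/2 17/4 13/3
  6 28/5 27/5 21/4
  17/3 19/4 17/4 4
After step 2:
  89/18 1121/240 1109/240 83/18
  27/5 21/4 99/20 1139/240
  197/36 76/15 23/5 9/2
After step 3:
  10811/2160 1403/288 6787/1440 629/135
  79/15 2027/400 29/6 13541/2880
  2869/540 367/72 1147/240 3323/720

Answer: 10811/2160 1403/288 6787/1440 629/135
79/15 2027/400 29/6 13541/2880
2869/540 367/72 1147/240 3323/720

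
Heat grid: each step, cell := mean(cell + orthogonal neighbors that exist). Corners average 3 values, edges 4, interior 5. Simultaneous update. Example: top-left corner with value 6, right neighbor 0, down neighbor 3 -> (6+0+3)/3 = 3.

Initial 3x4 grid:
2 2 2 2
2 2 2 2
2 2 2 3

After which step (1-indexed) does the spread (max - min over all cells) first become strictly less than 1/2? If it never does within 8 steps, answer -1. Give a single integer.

Step 1: max=7/3, min=2, spread=1/3
  -> spread < 1/2 first at step 1
Step 2: max=41/18, min=2, spread=5/18
Step 3: max=473/216, min=2, spread=41/216
Step 4: max=56057/25920, min=2, spread=4217/25920
Step 5: max=3319549/1555200, min=14479/7200, spread=38417/311040
Step 6: max=197824211/93312000, min=290597/144000, spread=1903471/18662400
Step 7: max=11798429089/5598720000, min=8755759/4320000, spread=18038617/223948800
Step 8: max=705114582851/335923200000, min=790526759/388800000, spread=883978523/13436928000

Answer: 1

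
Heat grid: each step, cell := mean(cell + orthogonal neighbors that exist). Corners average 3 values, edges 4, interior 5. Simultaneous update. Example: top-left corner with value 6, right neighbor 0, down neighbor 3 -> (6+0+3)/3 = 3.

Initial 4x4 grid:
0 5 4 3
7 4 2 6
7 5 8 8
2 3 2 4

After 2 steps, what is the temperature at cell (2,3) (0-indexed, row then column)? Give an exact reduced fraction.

Answer: 251/48

Derivation:
Step 1: cell (2,3) = 13/2
Step 2: cell (2,3) = 251/48
Full grid after step 2:
  47/12 307/80 953/240 151/36
  367/80 451/100 453/100 1223/240
  383/80 93/20 519/100 251/48
  49/12 333/80 203/48 185/36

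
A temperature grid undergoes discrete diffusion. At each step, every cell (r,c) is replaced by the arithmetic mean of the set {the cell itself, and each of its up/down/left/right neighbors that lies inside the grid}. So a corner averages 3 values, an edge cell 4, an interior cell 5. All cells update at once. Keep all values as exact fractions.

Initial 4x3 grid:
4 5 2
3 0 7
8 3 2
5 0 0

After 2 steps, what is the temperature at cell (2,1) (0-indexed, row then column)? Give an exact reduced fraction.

Answer: 319/100

Derivation:
Step 1: cell (2,1) = 13/5
Step 2: cell (2,1) = 319/100
Full grid after step 2:
  7/2 901/240 61/18
  161/40 309/100 841/240
  463/120 319/100 541/240
  133/36 12/5 17/9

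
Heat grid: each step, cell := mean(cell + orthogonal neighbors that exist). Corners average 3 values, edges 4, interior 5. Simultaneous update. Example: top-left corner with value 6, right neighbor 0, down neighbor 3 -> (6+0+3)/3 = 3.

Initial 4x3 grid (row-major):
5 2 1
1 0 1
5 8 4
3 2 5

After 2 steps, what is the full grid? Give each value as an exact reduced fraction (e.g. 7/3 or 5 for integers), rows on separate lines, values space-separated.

Answer: 89/36 21/10 29/18
181/60 249/100 73/30
53/15 389/100 101/30
145/36 153/40 38/9

Derivation:
After step 1:
  8/3 2 4/3
  11/4 12/5 3/2
  17/4 19/5 9/2
  10/3 9/2 11/3
After step 2:
  89/36 21/10 29/18
  181/60 249/100 73/30
  53/15 389/100 101/30
  145/36 153/40 38/9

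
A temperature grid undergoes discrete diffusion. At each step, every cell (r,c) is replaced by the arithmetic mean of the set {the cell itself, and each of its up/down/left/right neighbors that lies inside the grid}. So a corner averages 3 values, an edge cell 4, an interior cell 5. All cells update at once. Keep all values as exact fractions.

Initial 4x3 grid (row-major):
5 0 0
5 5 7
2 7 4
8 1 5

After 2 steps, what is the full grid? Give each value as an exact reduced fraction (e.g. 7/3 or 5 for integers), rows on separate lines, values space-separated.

After step 1:
  10/3 5/2 7/3
  17/4 24/5 4
  11/2 19/5 23/4
  11/3 21/4 10/3
After step 2:
  121/36 389/120 53/18
  1073/240 387/100 1013/240
  1033/240 251/50 1013/240
  173/36 321/80 43/9

Answer: 121/36 389/120 53/18
1073/240 387/100 1013/240
1033/240 251/50 1013/240
173/36 321/80 43/9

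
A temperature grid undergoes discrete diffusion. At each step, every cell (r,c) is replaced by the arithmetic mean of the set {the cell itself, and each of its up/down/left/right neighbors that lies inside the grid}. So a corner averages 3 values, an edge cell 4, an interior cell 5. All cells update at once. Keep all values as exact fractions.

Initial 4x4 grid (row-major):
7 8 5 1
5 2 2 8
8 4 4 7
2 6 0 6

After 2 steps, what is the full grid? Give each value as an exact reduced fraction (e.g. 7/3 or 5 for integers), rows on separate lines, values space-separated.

After step 1:
  20/3 11/2 4 14/3
  11/2 21/5 21/5 9/2
  19/4 24/5 17/5 25/4
  16/3 3 4 13/3
After step 2:
  53/9 611/120 551/120 79/18
  1267/240 121/25 203/50 1177/240
  1223/240 403/100 453/100 1109/240
  157/36 257/60 221/60 175/36

Answer: 53/9 611/120 551/120 79/18
1267/240 121/25 203/50 1177/240
1223/240 403/100 453/100 1109/240
157/36 257/60 221/60 175/36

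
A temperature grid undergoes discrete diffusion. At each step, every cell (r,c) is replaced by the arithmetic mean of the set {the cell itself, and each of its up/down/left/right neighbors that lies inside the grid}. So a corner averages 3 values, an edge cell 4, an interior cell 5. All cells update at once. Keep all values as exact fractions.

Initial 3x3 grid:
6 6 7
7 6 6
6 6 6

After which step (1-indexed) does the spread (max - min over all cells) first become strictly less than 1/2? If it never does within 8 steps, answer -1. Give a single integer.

Answer: 1

Derivation:
Step 1: max=19/3, min=6, spread=1/3
  -> spread < 1/2 first at step 1
Step 2: max=1507/240, min=73/12, spread=47/240
Step 3: max=6781/1080, min=491/80, spread=61/432
Step 4: max=405437/64800, min=266033/43200, spread=511/5184
Step 5: max=24287089/3888000, min=16011851/2592000, spread=4309/62208
Step 6: max=1454663633/233280000, min=320738099/51840000, spread=36295/746496
Step 7: max=87189843901/13996800000, min=57808049059/9331200000, spread=305773/8957952
Step 8: max=5226945511397/839808000000, min=3471213929473/559872000000, spread=2575951/107495424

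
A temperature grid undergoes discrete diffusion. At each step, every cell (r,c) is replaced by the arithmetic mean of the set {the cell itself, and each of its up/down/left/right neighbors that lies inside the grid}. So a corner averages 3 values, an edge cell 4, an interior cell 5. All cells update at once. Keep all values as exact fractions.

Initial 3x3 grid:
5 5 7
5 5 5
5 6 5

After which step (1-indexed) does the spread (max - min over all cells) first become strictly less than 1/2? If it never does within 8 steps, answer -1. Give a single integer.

Answer: 2

Derivation:
Step 1: max=17/3, min=5, spread=2/3
Step 2: max=50/9, min=77/15, spread=19/45
  -> spread < 1/2 first at step 2
Step 3: max=1469/270, min=9353/1800, spread=1321/5400
Step 4: max=174821/32400, min=677359/129600, spread=877/5184
Step 5: max=1303439/243000, min=40788173/7776000, spread=7375/62208
Step 6: max=623517539/116640000, min=2455227031/466560000, spread=62149/746496
Step 7: max=18659008829/3499200000, min=147635998757/27993600000, spread=523543/8957952
Step 8: max=2235436121201/419904000000, min=8872829031679/1679616000000, spread=4410589/107495424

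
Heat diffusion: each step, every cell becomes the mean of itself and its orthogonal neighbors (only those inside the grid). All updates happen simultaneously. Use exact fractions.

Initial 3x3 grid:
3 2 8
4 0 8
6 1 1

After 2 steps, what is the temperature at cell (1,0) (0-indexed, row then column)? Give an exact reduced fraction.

Step 1: cell (1,0) = 13/4
Step 2: cell (1,0) = 155/48
Full grid after step 2:
  19/6 61/16 9/2
  155/48 63/20 199/48
  107/36 3 115/36

Answer: 155/48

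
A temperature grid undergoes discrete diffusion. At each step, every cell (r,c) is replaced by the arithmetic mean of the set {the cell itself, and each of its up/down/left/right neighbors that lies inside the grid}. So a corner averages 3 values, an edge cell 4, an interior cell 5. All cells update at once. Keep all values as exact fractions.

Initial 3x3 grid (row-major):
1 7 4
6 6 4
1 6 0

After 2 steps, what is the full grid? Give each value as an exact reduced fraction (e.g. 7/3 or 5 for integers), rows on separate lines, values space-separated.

After step 1:
  14/3 9/2 5
  7/2 29/5 7/2
  13/3 13/4 10/3
After step 2:
  38/9 599/120 13/3
  183/40 411/100 529/120
  133/36 1003/240 121/36

Answer: 38/9 599/120 13/3
183/40 411/100 529/120
133/36 1003/240 121/36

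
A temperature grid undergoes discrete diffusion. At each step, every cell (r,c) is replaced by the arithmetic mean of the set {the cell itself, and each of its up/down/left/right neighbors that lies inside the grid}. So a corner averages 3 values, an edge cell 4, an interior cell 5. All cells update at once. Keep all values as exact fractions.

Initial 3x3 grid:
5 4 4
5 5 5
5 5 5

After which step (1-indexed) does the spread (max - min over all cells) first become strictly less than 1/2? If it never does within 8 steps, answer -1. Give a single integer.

Answer: 2

Derivation:
Step 1: max=5, min=13/3, spread=2/3
Step 2: max=5, min=163/36, spread=17/36
  -> spread < 1/2 first at step 2
Step 3: max=889/180, min=9953/2160, spread=143/432
Step 4: max=13237/2700, min=605251/129600, spread=1205/5184
Step 5: max=350459/72000, min=36580697/7776000, spread=10151/62208
Step 6: max=94190791/19440000, min=2207130859/466560000, spread=85517/746496
Step 7: max=11262246329/2332800000, min=132895609073/27993600000, spread=720431/8957952
Step 8: max=28087838137/5832000000, min=7994465805331/1679616000000, spread=6069221/107495424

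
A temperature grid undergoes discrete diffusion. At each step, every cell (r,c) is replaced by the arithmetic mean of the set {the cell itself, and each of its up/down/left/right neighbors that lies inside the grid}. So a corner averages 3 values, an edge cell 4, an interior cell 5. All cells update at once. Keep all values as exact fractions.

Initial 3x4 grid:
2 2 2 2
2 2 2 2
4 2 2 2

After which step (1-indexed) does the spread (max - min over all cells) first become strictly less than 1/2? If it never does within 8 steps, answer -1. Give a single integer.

Answer: 3

Derivation:
Step 1: max=8/3, min=2, spread=2/3
Step 2: max=23/9, min=2, spread=5/9
Step 3: max=257/108, min=2, spread=41/108
  -> spread < 1/2 first at step 3
Step 4: max=30137/12960, min=2, spread=4217/12960
Step 5: max=1764349/777600, min=7279/3600, spread=38417/155520
Step 6: max=104512211/46656000, min=146597/72000, spread=1903471/9331200
Step 7: max=6199709089/2799360000, min=4435759/2160000, spread=18038617/111974400
Step 8: max=369191382851/167961600000, min=401726759/194400000, spread=883978523/6718464000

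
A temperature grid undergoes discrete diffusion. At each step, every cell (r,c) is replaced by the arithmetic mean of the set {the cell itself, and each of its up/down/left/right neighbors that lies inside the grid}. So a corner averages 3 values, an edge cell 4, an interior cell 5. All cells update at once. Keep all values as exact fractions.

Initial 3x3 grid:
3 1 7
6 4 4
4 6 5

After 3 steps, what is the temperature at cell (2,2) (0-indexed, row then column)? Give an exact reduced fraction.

Step 1: cell (2,2) = 5
Step 2: cell (2,2) = 59/12
Step 3: cell (2,2) = 381/80
Full grid after step 3:
  1069/270 58459/14400 3029/720
  62009/14400 26233/6000 679/150
  1249/270 68059/14400 381/80

Answer: 381/80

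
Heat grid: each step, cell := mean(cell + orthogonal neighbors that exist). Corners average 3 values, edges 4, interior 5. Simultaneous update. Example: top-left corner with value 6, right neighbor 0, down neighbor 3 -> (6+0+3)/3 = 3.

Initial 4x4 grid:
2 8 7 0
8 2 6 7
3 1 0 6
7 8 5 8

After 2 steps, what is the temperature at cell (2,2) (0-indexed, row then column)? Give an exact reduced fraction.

Step 1: cell (2,2) = 18/5
Step 2: cell (2,2) = 213/50
Full grid after step 2:
  29/6 21/4 143/30 44/9
  39/8 207/50 23/5 143/30
  173/40 107/25 213/50 299/60
  16/3 193/40 613/120 101/18

Answer: 213/50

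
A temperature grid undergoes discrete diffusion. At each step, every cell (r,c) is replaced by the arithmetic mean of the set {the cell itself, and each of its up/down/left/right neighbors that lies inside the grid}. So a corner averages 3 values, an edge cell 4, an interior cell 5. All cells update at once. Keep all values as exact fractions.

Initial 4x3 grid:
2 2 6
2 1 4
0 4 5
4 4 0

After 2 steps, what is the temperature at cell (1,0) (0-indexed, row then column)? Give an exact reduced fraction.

Answer: 167/80

Derivation:
Step 1: cell (1,0) = 5/4
Step 2: cell (1,0) = 167/80
Full grid after step 2:
  2 227/80 43/12
  167/80 67/25 277/80
  553/240 283/100 261/80
  49/18 43/15 37/12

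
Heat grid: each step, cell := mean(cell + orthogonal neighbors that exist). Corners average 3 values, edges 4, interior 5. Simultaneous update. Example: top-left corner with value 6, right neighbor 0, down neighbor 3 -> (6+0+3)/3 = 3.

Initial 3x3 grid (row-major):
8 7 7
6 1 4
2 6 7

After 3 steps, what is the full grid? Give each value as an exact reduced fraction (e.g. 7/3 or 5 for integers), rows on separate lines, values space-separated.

Answer: 251/45 26117/4800 2003/360
71501/14400 31037/6000 73151/14400
10273/2160 2093/450 10723/2160

Derivation:
After step 1:
  7 23/4 6
  17/4 24/5 19/4
  14/3 4 17/3
After step 2:
  17/3 471/80 11/2
  1243/240 471/100 1273/240
  155/36 287/60 173/36
After step 3:
  251/45 26117/4800 2003/360
  71501/14400 31037/6000 73151/14400
  10273/2160 2093/450 10723/2160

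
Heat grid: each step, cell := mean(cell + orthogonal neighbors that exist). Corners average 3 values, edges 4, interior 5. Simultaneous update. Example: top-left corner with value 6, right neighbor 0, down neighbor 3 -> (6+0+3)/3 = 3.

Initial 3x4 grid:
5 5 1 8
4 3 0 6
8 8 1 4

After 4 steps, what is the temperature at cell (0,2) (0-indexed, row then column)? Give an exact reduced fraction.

Step 1: cell (0,2) = 7/2
Step 2: cell (0,2) = 71/20
Step 3: cell (0,2) = 1529/400
Step 4: cell (0,2) = 138149/36000
Full grid after step 4:
  142061/32400 444587/108000 138149/36000 83509/21600
  1002209/216000 757127/180000 350651/90000 1638533/432000
  308947/64800 954799/216000 849019/216000 124001/32400

Answer: 138149/36000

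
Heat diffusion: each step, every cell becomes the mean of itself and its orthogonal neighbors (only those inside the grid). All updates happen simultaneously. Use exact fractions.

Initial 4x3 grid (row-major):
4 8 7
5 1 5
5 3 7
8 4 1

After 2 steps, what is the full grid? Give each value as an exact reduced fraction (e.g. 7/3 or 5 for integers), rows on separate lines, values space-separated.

Answer: 173/36 163/30 50/9
143/30 443/100 301/60
14/3 433/100 17/4
179/36 53/12 4

Derivation:
After step 1:
  17/3 5 20/3
  15/4 22/5 5
  21/4 4 4
  17/3 4 4
After step 2:
  173/36 163/30 50/9
  143/30 443/100 301/60
  14/3 433/100 17/4
  179/36 53/12 4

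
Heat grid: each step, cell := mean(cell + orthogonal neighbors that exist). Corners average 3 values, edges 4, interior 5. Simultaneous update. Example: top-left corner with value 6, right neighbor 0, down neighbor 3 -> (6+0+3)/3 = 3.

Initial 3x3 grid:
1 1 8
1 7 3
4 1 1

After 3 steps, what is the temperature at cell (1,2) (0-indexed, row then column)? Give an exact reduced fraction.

Answer: 51947/14400

Derivation:
Step 1: cell (1,2) = 19/4
Step 2: cell (1,2) = 781/240
Step 3: cell (1,2) = 51947/14400
Full grid after step 3:
  961/360 16499/4800 211/60
  13799/4800 8657/3000 51947/14400
  99/40 43397/14400 797/270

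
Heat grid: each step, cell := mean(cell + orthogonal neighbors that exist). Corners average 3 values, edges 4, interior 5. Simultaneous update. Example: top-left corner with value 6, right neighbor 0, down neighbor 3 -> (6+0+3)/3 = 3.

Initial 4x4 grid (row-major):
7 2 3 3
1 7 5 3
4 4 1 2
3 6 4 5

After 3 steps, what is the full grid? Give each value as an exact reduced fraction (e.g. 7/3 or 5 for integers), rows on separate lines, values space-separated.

After step 1:
  10/3 19/4 13/4 3
  19/4 19/5 19/5 13/4
  3 22/5 16/5 11/4
  13/3 17/4 4 11/3
After step 2:
  77/18 227/60 37/10 19/6
  893/240 43/10 173/50 16/5
  989/240 373/100 363/100 193/60
  139/36 1019/240 907/240 125/36
After step 3:
  8483/2160 2891/720 1411/400 151/45
  5911/1440 22793/6000 1829/500 3913/1200
  27779/7200 1502/375 21379/6000 12167/3600
  2201/540 28109/7200 27229/7200 7537/2160

Answer: 8483/2160 2891/720 1411/400 151/45
5911/1440 22793/6000 1829/500 3913/1200
27779/7200 1502/375 21379/6000 12167/3600
2201/540 28109/7200 27229/7200 7537/2160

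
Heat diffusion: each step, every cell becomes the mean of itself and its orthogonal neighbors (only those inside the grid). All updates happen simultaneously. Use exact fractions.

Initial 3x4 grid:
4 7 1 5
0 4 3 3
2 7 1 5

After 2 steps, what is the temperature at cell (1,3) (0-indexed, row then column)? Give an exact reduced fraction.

Answer: 31/10

Derivation:
Step 1: cell (1,3) = 4
Step 2: cell (1,3) = 31/10
Full grid after step 2:
  61/18 119/30 67/20 11/3
  401/120 83/25 93/25 31/10
  3 147/40 129/40 11/3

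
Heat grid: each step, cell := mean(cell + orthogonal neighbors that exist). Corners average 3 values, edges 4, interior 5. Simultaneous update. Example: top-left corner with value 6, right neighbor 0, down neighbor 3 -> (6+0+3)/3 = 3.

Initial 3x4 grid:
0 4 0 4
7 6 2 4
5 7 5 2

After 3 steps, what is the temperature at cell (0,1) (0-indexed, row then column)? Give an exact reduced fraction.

Answer: 12653/3600

Derivation:
Step 1: cell (0,1) = 5/2
Step 2: cell (0,1) = 52/15
Step 3: cell (0,1) = 12653/3600
Full grid after step 3:
  4301/1080 12653/3600 5659/1800 1561/540
  10967/2400 8641/2000 21653/6000 11773/3600
  11357/2160 34781/7200 30061/7200 7879/2160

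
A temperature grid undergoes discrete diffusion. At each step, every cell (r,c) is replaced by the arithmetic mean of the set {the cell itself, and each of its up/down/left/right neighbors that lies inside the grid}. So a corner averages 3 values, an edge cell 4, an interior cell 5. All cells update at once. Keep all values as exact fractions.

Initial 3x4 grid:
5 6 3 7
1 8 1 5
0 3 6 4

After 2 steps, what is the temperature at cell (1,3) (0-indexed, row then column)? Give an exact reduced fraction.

Answer: 377/80

Derivation:
Step 1: cell (1,3) = 17/4
Step 2: cell (1,3) = 377/80
Full grid after step 2:
  13/3 351/80 387/80 9/2
  379/120 433/100 102/25 377/80
  109/36 773/240 347/80 17/4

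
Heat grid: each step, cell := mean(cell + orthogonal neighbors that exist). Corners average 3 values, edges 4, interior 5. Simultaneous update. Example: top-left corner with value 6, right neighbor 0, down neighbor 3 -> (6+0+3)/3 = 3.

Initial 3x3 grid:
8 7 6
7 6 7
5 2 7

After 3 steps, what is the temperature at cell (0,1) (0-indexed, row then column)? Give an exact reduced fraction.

Answer: 10499/1600

Derivation:
Step 1: cell (0,1) = 27/4
Step 2: cell (0,1) = 531/80
Step 3: cell (0,1) = 10499/1600
Full grid after step 3:
  14093/2160 10499/1600 13933/2160
  4887/800 12039/2000 4887/800
  5999/1080 2231/400 6079/1080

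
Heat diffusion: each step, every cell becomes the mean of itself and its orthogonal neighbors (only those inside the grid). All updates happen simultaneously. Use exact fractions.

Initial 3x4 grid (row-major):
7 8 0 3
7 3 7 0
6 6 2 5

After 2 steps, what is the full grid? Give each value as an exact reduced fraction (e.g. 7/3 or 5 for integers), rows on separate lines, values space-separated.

Answer: 211/36 169/30 31/10 37/12
1537/240 231/50 437/100 569/240
49/9 1307/240 839/240 133/36

Derivation:
After step 1:
  22/3 9/2 9/2 1
  23/4 31/5 12/5 15/4
  19/3 17/4 5 7/3
After step 2:
  211/36 169/30 31/10 37/12
  1537/240 231/50 437/100 569/240
  49/9 1307/240 839/240 133/36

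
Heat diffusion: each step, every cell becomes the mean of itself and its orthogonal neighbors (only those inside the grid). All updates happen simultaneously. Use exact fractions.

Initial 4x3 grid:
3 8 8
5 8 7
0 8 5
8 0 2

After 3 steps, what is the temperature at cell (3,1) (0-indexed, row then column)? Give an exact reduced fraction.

Step 1: cell (3,1) = 9/2
Step 2: cell (3,1) = 137/40
Step 3: cell (3,1) = 3401/800
Full grid after step 3:
  1579/270 10027/1600 14917/2160
  37199/7200 6037/1000 1382/225
  34099/7200 9349/2000 18937/3600
  8347/2160 3401/800 2213/540

Answer: 3401/800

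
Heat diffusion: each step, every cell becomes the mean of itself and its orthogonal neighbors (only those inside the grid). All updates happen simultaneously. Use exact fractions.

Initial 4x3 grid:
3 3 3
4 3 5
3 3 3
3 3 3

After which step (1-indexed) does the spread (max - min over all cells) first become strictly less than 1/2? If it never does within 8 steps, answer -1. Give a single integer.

Answer: 3

Derivation:
Step 1: max=11/3, min=3, spread=2/3
Step 2: max=107/30, min=3, spread=17/30
Step 3: max=466/135, min=221/72, spread=413/1080
  -> spread < 1/2 first at step 3
Step 4: max=13681/4050, min=9391/3000, spread=20063/81000
Step 5: max=3278471/972000, min=1019647/324000, spread=21953/97200
Step 6: max=97488677/29160000, min=7720771/2430000, spread=193577/1166400
Step 7: max=5828873443/1749600000, min=930146953/291600000, spread=9919669/69984000
Step 8: max=348130244387/104976000000, min=7009935469/2187000000, spread=18645347/167961600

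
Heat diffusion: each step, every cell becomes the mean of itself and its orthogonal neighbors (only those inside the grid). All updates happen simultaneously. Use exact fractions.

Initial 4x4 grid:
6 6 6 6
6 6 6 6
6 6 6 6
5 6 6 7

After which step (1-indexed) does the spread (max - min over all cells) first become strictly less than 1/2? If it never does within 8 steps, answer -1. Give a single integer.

Answer: 3

Derivation:
Step 1: max=19/3, min=17/3, spread=2/3
Step 2: max=113/18, min=103/18, spread=5/9
Step 3: max=2665/432, min=2519/432, spread=73/216
  -> spread < 1/2 first at step 3
Step 4: max=79531/12960, min=75989/12960, spread=1771/6480
Step 5: max=474173/77760, min=458947/77760, spread=7613/38880
Step 6: max=70898311/11664000, min=69069689/11664000, spread=914311/5832000
Step 7: max=424114673/69984000, min=415693327/69984000, spread=4210673/34992000
Step 8: max=63494784751/10497600000, min=62476415249/10497600000, spread=509184751/5248800000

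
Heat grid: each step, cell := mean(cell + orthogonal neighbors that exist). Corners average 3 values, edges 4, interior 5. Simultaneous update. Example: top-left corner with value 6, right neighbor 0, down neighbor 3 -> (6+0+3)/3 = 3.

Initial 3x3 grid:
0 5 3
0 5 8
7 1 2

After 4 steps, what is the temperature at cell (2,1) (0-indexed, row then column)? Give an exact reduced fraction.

Step 1: cell (2,1) = 15/4
Step 2: cell (2,1) = 833/240
Step 3: cell (2,1) = 51271/14400
Step 4: cell (2,1) = 3059537/864000
Full grid after step 4:
  413711/129600 1017929/288000 504961/129600
  686603/216000 640397/180000 562277/144000
  421061/129600 3059537/864000 499511/129600

Answer: 3059537/864000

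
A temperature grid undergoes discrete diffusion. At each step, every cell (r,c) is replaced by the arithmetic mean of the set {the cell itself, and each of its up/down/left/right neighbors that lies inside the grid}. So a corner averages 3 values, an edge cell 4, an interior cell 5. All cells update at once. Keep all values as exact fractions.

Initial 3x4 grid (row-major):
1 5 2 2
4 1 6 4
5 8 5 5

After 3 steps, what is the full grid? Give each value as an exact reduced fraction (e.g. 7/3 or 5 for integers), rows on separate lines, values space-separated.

Answer: 7523/2160 11707/3600 3293/900 7501/2160
17921/4800 4217/1000 2959/750 60493/14400
4979/1080 32539/7200 35119/7200 1217/270

Derivation:
After step 1:
  10/3 9/4 15/4 8/3
  11/4 24/5 18/5 17/4
  17/3 19/4 6 14/3
After step 2:
  25/9 53/15 46/15 32/9
  331/80 363/100 112/25 911/240
  79/18 1273/240 1141/240 179/36
After step 3:
  7523/2160 11707/3600 3293/900 7501/2160
  17921/4800 4217/1000 2959/750 60493/14400
  4979/1080 32539/7200 35119/7200 1217/270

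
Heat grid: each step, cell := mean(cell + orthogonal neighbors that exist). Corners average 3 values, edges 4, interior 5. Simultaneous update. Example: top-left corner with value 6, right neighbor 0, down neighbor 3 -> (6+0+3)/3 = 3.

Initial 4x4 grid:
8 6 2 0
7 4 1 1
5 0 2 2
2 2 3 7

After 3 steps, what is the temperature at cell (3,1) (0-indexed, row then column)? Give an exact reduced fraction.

Answer: 2157/800

Derivation:
Step 1: cell (3,1) = 7/4
Step 2: cell (3,1) = 217/80
Step 3: cell (3,1) = 2157/800
Full grid after step 3:
  413/80 3373/800 6319/2400 275/144
  233/50 7211/2000 5113/2000 2297/1200
  177/50 6191/2000 4941/2000 1019/400
  739/240 2157/800 2293/800 689/240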